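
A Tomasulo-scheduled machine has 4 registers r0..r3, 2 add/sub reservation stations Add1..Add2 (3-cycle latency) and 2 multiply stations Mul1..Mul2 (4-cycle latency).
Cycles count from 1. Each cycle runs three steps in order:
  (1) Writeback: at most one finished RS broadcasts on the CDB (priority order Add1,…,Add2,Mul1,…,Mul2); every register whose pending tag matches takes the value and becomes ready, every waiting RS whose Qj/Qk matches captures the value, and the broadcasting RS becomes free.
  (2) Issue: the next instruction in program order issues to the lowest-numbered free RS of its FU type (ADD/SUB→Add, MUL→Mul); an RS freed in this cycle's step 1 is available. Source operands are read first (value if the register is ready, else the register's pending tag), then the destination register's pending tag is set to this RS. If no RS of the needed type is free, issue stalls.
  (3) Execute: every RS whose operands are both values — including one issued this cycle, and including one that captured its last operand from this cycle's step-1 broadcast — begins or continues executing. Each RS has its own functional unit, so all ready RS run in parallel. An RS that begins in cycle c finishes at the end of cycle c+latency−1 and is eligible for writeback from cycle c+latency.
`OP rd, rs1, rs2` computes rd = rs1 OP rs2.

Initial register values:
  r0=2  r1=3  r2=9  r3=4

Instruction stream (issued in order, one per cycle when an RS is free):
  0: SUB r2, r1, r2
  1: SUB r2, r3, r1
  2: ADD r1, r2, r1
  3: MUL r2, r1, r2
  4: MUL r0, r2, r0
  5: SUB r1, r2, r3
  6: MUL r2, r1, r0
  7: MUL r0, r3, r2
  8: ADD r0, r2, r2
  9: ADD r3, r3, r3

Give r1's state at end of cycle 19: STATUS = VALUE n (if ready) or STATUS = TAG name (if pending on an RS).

STATUS = VALUE 0

cycle 1: issue SUB r2<-Add1 // r0:2,r1:3,r2:Add1,r3:4
cycle 2: issue SUB r2<-Add2 // r0:2,r1:3,r2:Add2,r3:4
cycle 3: stall // r0:2,r1:3,r2:Add2,r3:4
cycle 4: CDB Add1=-6; issue ADD r1<-Add1 // r0:2,r1:Add1,r2:Add2,r3:4
cycle 5: CDB Add2=1; issue MUL r2<-Mul1 // r0:2,r1:Add1,r2:Mul1,r3:4
cycle 6: issue MUL r0<-Mul2 // r0:Mul2,r1:Add1,r2:Mul1,r3:4
cycle 7: issue SUB r1<-Add2 // r0:Mul2,r1:Add2,r2:Mul1,r3:4
cycle 8: CDB Add1=4; stall // r0:Mul2,r1:Add2,r2:Mul1,r3:4
cycle 9: stall // r0:Mul2,r1:Add2,r2:Mul1,r3:4
cycle 10: stall // r0:Mul2,r1:Add2,r2:Mul1,r3:4
cycle 11: stall // r0:Mul2,r1:Add2,r2:Mul1,r3:4
cycle 12: CDB Mul1=4; issue MUL r2<-Mul1 // r0:Mul2,r1:Add2,r2:Mul1,r3:4
cycle 13: stall // r0:Mul2,r1:Add2,r2:Mul1,r3:4
cycle 14: stall // r0:Mul2,r1:Add2,r2:Mul1,r3:4
cycle 15: CDB Add2=0; stall // r0:Mul2,r1:0,r2:Mul1,r3:4
cycle 16: CDB Mul2=8; issue MUL r0<-Mul2 // r0:Mul2,r1:0,r2:Mul1,r3:4
cycle 17: issue ADD r0<-Add1 // r0:Add1,r1:0,r2:Mul1,r3:4
cycle 18: issue ADD r3<-Add2 // r0:Add1,r1:0,r2:Mul1,r3:Add2
cycle 19: - // r0:Add1,r1:0,r2:Mul1,r3:Add2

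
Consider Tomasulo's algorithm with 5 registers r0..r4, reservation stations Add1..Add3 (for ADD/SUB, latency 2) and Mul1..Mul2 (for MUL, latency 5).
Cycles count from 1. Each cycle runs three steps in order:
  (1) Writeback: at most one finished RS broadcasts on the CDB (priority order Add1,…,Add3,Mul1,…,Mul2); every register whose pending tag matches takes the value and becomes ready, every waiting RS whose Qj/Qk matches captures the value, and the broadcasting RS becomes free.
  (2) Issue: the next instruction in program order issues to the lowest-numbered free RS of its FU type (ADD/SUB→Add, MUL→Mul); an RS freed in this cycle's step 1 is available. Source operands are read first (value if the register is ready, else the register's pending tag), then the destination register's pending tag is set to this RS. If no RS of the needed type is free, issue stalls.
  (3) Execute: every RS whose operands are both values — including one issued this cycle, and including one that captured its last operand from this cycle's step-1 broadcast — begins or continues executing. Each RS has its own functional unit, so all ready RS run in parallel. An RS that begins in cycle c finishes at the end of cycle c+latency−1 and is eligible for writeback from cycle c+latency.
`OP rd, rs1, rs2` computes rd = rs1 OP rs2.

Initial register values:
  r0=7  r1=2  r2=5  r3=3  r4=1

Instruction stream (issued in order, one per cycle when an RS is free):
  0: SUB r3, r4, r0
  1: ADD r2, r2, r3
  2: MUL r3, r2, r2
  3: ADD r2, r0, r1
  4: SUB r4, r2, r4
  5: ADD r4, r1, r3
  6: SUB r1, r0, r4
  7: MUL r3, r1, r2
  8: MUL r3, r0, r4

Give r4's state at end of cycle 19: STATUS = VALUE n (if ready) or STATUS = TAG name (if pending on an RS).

STATUS = VALUE 3

c1: issue SUB r3<-Add1 | r0:7,r1:2,r2:5,r3:Add1,r4:1
c2: issue ADD r2<-Add2 | r0:7,r1:2,r2:Add2,r3:Add1,r4:1
c3: CDB Add1=-6; issue MUL r3<-Mul1 | r0:7,r1:2,r2:Add2,r3:Mul1,r4:1
c4: issue ADD r2<-Add1 | r0:7,r1:2,r2:Add1,r3:Mul1,r4:1
c5: CDB Add2=-1; issue SUB r4<-Add2 | r0:7,r1:2,r2:Add1,r3:Mul1,r4:Add2
c6: CDB Add1=9; issue ADD r4<-Add1 | r0:7,r1:2,r2:9,r3:Mul1,r4:Add1
c7: issue SUB r1<-Add3 | r0:7,r1:Add3,r2:9,r3:Mul1,r4:Add1
c8: CDB Add2=8; issue MUL r3<-Mul2 | r0:7,r1:Add3,r2:9,r3:Mul2,r4:Add1
c9: stall | r0:7,r1:Add3,r2:9,r3:Mul2,r4:Add1
c10: CDB Mul1=1; issue MUL r3<-Mul1 | r0:7,r1:Add3,r2:9,r3:Mul1,r4:Add1
c11: - | r0:7,r1:Add3,r2:9,r3:Mul1,r4:Add1
c12: CDB Add1=3 | r0:7,r1:Add3,r2:9,r3:Mul1,r4:3
c13: - | r0:7,r1:Add3,r2:9,r3:Mul1,r4:3
c14: CDB Add3=4 | r0:7,r1:4,r2:9,r3:Mul1,r4:3
c15: - | r0:7,r1:4,r2:9,r3:Mul1,r4:3
c16: - | r0:7,r1:4,r2:9,r3:Mul1,r4:3
c17: CDB Mul1=21 | r0:7,r1:4,r2:9,r3:21,r4:3
c18: - | r0:7,r1:4,r2:9,r3:21,r4:3
c19: CDB Mul2=36 | r0:7,r1:4,r2:9,r3:21,r4:3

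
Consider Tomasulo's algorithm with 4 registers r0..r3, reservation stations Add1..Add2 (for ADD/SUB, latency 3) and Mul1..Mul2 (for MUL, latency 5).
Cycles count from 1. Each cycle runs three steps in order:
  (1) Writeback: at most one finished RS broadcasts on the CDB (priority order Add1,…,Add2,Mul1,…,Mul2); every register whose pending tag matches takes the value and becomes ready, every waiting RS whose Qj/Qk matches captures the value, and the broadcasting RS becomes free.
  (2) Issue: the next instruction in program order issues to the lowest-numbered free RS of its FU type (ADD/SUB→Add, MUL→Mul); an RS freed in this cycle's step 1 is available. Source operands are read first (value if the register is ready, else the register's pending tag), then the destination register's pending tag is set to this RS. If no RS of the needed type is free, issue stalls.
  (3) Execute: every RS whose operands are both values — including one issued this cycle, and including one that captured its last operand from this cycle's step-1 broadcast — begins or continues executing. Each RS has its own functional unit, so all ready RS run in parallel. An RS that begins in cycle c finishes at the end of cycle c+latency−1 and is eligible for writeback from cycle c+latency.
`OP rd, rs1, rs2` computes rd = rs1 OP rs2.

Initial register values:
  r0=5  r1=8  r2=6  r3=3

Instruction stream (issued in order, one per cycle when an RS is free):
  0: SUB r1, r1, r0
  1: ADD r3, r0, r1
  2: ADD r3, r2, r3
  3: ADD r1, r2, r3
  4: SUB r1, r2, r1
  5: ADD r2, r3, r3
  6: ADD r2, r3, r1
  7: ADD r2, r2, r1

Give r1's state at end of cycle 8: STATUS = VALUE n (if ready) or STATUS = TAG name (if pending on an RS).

  c1: issue SUB r1<-Add1  regs: r0:5,r1:Add1,r2:6,r3:3
  c2: issue ADD r3<-Add2  regs: r0:5,r1:Add1,r2:6,r3:Add2
  c3: stall  regs: r0:5,r1:Add1,r2:6,r3:Add2
  c4: CDB Add1=3; issue ADD r3<-Add1  regs: r0:5,r1:3,r2:6,r3:Add1
  c5: stall  regs: r0:5,r1:3,r2:6,r3:Add1
  c6: stall  regs: r0:5,r1:3,r2:6,r3:Add1
  c7: CDB Add2=8; issue ADD r1<-Add2  regs: r0:5,r1:Add2,r2:6,r3:Add1
  c8: stall  regs: r0:5,r1:Add2,r2:6,r3:Add1

STATUS = TAG Add2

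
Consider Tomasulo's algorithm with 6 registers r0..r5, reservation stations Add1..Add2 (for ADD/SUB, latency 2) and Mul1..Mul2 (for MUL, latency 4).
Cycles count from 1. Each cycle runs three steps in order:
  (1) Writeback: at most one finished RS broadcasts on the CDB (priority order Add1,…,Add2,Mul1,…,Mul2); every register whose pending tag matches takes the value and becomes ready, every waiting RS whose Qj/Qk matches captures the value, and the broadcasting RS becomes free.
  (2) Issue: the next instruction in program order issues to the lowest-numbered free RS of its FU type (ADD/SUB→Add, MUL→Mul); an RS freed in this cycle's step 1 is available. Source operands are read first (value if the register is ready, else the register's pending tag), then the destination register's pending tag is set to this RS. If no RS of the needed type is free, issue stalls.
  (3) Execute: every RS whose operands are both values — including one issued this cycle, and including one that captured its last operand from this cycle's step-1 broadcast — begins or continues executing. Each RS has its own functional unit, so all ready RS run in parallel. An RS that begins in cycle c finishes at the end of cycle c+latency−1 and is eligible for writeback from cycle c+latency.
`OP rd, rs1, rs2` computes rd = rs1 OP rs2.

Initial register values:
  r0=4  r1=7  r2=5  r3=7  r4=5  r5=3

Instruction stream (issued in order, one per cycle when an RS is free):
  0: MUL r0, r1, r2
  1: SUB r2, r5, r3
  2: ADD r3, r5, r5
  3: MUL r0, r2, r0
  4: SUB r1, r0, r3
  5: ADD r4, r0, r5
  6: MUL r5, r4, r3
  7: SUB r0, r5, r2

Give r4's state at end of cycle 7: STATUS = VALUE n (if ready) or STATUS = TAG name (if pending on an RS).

STATUS = TAG Add2

c1: issue MUL r0<-Mul1 | r0:Mul1,r1:7,r2:5,r3:7,r4:5,r5:3
c2: issue SUB r2<-Add1 | r0:Mul1,r1:7,r2:Add1,r3:7,r4:5,r5:3
c3: issue ADD r3<-Add2 | r0:Mul1,r1:7,r2:Add1,r3:Add2,r4:5,r5:3
c4: CDB Add1=-4; issue MUL r0<-Mul2 | r0:Mul2,r1:7,r2:-4,r3:Add2,r4:5,r5:3
c5: CDB Add2=6; issue SUB r1<-Add1 | r0:Mul2,r1:Add1,r2:-4,r3:6,r4:5,r5:3
c6: CDB Mul1=35; issue ADD r4<-Add2 | r0:Mul2,r1:Add1,r2:-4,r3:6,r4:Add2,r5:3
c7: issue MUL r5<-Mul1 | r0:Mul2,r1:Add1,r2:-4,r3:6,r4:Add2,r5:Mul1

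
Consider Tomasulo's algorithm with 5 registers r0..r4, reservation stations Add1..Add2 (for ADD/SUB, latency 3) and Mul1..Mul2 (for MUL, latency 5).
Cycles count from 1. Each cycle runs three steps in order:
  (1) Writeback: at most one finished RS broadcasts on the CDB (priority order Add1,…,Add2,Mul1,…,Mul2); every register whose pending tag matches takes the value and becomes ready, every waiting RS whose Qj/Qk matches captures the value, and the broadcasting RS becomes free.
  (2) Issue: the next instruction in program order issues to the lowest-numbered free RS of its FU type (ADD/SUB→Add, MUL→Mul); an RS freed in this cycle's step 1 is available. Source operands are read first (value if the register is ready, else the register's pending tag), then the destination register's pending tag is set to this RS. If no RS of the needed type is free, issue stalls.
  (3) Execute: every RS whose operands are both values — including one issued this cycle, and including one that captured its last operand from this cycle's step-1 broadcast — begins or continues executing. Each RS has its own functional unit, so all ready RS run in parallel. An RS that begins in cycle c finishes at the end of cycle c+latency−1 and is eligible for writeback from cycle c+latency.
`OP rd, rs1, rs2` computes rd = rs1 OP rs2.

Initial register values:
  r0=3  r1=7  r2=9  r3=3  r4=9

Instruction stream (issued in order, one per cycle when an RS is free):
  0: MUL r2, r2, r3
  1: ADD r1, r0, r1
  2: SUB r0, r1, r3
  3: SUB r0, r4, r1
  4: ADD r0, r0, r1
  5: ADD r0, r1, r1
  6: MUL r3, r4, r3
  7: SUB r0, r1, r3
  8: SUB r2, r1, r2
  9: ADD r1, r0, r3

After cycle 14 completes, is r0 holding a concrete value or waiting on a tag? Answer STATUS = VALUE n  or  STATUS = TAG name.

  c1: issue MUL r2<-Mul1  regs: r0:3,r1:7,r2:Mul1,r3:3,r4:9
  c2: issue ADD r1<-Add1  regs: r0:3,r1:Add1,r2:Mul1,r3:3,r4:9
  c3: issue SUB r0<-Add2  regs: r0:Add2,r1:Add1,r2:Mul1,r3:3,r4:9
  c4: stall  regs: r0:Add2,r1:Add1,r2:Mul1,r3:3,r4:9
  c5: CDB Add1=10; issue SUB r0<-Add1  regs: r0:Add1,r1:10,r2:Mul1,r3:3,r4:9
  c6: CDB Mul1=27; stall  regs: r0:Add1,r1:10,r2:27,r3:3,r4:9
  c7: stall  regs: r0:Add1,r1:10,r2:27,r3:3,r4:9
  c8: CDB Add1=-1; issue ADD r0<-Add1  regs: r0:Add1,r1:10,r2:27,r3:3,r4:9
  c9: CDB Add2=7; issue ADD r0<-Add2  regs: r0:Add2,r1:10,r2:27,r3:3,r4:9
  c10: issue MUL r3<-Mul1  regs: r0:Add2,r1:10,r2:27,r3:Mul1,r4:9
  c11: CDB Add1=9; issue SUB r0<-Add1  regs: r0:Add1,r1:10,r2:27,r3:Mul1,r4:9
  c12: CDB Add2=20; issue SUB r2<-Add2  regs: r0:Add1,r1:10,r2:Add2,r3:Mul1,r4:9
  c13: stall  regs: r0:Add1,r1:10,r2:Add2,r3:Mul1,r4:9
  c14: stall  regs: r0:Add1,r1:10,r2:Add2,r3:Mul1,r4:9

STATUS = TAG Add1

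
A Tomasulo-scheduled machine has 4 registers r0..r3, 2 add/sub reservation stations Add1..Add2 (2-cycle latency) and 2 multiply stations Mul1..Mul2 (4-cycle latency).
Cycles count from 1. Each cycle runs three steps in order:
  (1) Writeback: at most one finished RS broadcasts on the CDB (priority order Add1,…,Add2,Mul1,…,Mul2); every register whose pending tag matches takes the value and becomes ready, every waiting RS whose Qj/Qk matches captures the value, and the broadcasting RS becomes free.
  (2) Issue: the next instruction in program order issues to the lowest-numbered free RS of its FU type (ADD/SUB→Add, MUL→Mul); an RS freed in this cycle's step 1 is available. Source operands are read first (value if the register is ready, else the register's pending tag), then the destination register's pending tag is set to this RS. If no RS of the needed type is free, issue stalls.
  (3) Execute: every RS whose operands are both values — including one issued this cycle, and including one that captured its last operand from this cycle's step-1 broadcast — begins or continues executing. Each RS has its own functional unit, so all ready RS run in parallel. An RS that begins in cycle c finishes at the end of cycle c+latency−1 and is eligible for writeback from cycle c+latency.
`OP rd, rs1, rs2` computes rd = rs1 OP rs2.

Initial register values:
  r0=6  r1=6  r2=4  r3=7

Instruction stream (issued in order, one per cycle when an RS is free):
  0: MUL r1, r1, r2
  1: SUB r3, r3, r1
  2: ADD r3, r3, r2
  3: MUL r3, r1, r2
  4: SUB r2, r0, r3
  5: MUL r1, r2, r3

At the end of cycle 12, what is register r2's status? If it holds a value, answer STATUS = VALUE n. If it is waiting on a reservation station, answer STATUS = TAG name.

STATUS = VALUE -90

  c1: issue MUL r1<-Mul1  regs: r0:6,r1:Mul1,r2:4,r3:7
  c2: issue SUB r3<-Add1  regs: r0:6,r1:Mul1,r2:4,r3:Add1
  c3: issue ADD r3<-Add2  regs: r0:6,r1:Mul1,r2:4,r3:Add2
  c4: issue MUL r3<-Mul2  regs: r0:6,r1:Mul1,r2:4,r3:Mul2
  c5: CDB Mul1=24; stall  regs: r0:6,r1:24,r2:4,r3:Mul2
  c6: stall  regs: r0:6,r1:24,r2:4,r3:Mul2
  c7: CDB Add1=-17; issue SUB r2<-Add1  regs: r0:6,r1:24,r2:Add1,r3:Mul2
  c8: issue MUL r1<-Mul1  regs: r0:6,r1:Mul1,r2:Add1,r3:Mul2
  c9: CDB Add2=-13  regs: r0:6,r1:Mul1,r2:Add1,r3:Mul2
  c10: CDB Mul2=96  regs: r0:6,r1:Mul1,r2:Add1,r3:96
  c11: -  regs: r0:6,r1:Mul1,r2:Add1,r3:96
  c12: CDB Add1=-90  regs: r0:6,r1:Mul1,r2:-90,r3:96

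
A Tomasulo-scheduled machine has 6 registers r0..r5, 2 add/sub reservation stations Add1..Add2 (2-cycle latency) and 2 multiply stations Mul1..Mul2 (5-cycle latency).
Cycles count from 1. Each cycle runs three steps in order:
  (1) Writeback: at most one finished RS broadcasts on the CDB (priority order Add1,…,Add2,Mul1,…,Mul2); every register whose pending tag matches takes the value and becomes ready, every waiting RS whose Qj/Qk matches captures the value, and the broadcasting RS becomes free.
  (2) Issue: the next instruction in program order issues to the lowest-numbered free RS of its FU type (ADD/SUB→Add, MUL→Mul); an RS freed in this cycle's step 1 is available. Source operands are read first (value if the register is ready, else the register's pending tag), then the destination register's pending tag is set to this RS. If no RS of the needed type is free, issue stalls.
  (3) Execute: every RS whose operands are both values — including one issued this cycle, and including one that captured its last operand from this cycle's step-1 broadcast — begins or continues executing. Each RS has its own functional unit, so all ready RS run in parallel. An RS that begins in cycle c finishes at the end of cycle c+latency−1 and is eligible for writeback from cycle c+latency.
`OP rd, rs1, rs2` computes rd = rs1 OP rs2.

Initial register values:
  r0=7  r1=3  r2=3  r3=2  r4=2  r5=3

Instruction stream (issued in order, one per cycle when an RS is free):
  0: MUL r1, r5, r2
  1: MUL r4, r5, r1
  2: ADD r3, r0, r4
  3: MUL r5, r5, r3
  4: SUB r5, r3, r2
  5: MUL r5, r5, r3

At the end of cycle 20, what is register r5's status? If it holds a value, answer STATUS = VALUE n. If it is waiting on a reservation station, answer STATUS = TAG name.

STATUS = VALUE 1054

cycle 1: issue MUL r1<-Mul1 // r0:7,r1:Mul1,r2:3,r3:2,r4:2,r5:3
cycle 2: issue MUL r4<-Mul2 // r0:7,r1:Mul1,r2:3,r3:2,r4:Mul2,r5:3
cycle 3: issue ADD r3<-Add1 // r0:7,r1:Mul1,r2:3,r3:Add1,r4:Mul2,r5:3
cycle 4: stall // r0:7,r1:Mul1,r2:3,r3:Add1,r4:Mul2,r5:3
cycle 5: stall // r0:7,r1:Mul1,r2:3,r3:Add1,r4:Mul2,r5:3
cycle 6: CDB Mul1=9; issue MUL r5<-Mul1 // r0:7,r1:9,r2:3,r3:Add1,r4:Mul2,r5:Mul1
cycle 7: issue SUB r5<-Add2 // r0:7,r1:9,r2:3,r3:Add1,r4:Mul2,r5:Add2
cycle 8: stall // r0:7,r1:9,r2:3,r3:Add1,r4:Mul2,r5:Add2
cycle 9: stall // r0:7,r1:9,r2:3,r3:Add1,r4:Mul2,r5:Add2
cycle 10: stall // r0:7,r1:9,r2:3,r3:Add1,r4:Mul2,r5:Add2
cycle 11: CDB Mul2=27; issue MUL r5<-Mul2 // r0:7,r1:9,r2:3,r3:Add1,r4:27,r5:Mul2
cycle 12: - // r0:7,r1:9,r2:3,r3:Add1,r4:27,r5:Mul2
cycle 13: CDB Add1=34 // r0:7,r1:9,r2:3,r3:34,r4:27,r5:Mul2
cycle 14: - // r0:7,r1:9,r2:3,r3:34,r4:27,r5:Mul2
cycle 15: CDB Add2=31 // r0:7,r1:9,r2:3,r3:34,r4:27,r5:Mul2
cycle 16: - // r0:7,r1:9,r2:3,r3:34,r4:27,r5:Mul2
cycle 17: - // r0:7,r1:9,r2:3,r3:34,r4:27,r5:Mul2
cycle 18: CDB Mul1=102 // r0:7,r1:9,r2:3,r3:34,r4:27,r5:Mul2
cycle 19: - // r0:7,r1:9,r2:3,r3:34,r4:27,r5:Mul2
cycle 20: CDB Mul2=1054 // r0:7,r1:9,r2:3,r3:34,r4:27,r5:1054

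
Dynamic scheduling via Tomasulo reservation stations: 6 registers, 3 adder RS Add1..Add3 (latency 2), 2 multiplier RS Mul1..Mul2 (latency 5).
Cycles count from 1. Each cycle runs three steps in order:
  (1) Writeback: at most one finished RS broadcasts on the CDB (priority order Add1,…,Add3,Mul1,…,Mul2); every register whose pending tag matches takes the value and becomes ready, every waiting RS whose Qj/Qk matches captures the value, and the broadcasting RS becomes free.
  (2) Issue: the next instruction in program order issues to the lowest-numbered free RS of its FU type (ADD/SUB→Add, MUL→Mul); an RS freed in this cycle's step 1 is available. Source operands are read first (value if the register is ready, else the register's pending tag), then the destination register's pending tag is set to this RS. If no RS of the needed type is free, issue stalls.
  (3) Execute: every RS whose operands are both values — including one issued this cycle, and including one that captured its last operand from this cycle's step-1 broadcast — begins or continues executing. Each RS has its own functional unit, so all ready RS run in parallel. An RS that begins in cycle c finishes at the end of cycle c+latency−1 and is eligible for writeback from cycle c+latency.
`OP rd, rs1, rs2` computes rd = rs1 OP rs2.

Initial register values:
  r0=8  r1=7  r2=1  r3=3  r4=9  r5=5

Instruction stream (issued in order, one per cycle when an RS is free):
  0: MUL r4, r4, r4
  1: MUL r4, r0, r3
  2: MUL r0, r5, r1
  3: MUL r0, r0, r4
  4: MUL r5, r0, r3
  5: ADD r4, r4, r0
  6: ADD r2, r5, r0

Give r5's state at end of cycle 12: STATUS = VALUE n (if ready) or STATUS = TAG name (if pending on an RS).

STATUS = TAG Mul1

c1: issue MUL r4<-Mul1 | r0:8,r1:7,r2:1,r3:3,r4:Mul1,r5:5
c2: issue MUL r4<-Mul2 | r0:8,r1:7,r2:1,r3:3,r4:Mul2,r5:5
c3: stall | r0:8,r1:7,r2:1,r3:3,r4:Mul2,r5:5
c4: stall | r0:8,r1:7,r2:1,r3:3,r4:Mul2,r5:5
c5: stall | r0:8,r1:7,r2:1,r3:3,r4:Mul2,r5:5
c6: CDB Mul1=81; issue MUL r0<-Mul1 | r0:Mul1,r1:7,r2:1,r3:3,r4:Mul2,r5:5
c7: CDB Mul2=24; issue MUL r0<-Mul2 | r0:Mul2,r1:7,r2:1,r3:3,r4:24,r5:5
c8: stall | r0:Mul2,r1:7,r2:1,r3:3,r4:24,r5:5
c9: stall | r0:Mul2,r1:7,r2:1,r3:3,r4:24,r5:5
c10: stall | r0:Mul2,r1:7,r2:1,r3:3,r4:24,r5:5
c11: CDB Mul1=35; issue MUL r5<-Mul1 | r0:Mul2,r1:7,r2:1,r3:3,r4:24,r5:Mul1
c12: issue ADD r4<-Add1 | r0:Mul2,r1:7,r2:1,r3:3,r4:Add1,r5:Mul1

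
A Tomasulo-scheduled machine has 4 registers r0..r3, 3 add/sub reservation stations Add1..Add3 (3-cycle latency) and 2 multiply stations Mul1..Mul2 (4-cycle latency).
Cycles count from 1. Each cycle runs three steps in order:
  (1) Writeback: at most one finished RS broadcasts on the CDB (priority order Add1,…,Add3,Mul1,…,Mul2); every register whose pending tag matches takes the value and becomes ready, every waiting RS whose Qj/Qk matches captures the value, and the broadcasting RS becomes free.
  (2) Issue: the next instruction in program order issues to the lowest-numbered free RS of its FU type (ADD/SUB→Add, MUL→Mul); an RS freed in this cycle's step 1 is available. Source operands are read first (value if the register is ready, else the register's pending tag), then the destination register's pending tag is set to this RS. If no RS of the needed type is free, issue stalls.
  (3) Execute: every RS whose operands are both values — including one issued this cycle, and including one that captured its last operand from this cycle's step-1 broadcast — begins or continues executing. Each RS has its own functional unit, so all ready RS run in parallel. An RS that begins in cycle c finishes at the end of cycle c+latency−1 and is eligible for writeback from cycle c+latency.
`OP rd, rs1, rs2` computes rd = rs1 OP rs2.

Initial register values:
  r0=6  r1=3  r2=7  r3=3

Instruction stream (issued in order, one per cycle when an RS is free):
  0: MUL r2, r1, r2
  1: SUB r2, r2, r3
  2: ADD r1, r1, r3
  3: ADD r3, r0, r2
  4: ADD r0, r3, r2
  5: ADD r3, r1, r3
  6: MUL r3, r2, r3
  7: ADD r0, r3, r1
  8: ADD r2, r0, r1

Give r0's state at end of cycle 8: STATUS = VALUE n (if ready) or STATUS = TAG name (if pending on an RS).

  c1: issue MUL r2<-Mul1  regs: r0:6,r1:3,r2:Mul1,r3:3
  c2: issue SUB r2<-Add1  regs: r0:6,r1:3,r2:Add1,r3:3
  c3: issue ADD r1<-Add2  regs: r0:6,r1:Add2,r2:Add1,r3:3
  c4: issue ADD r3<-Add3  regs: r0:6,r1:Add2,r2:Add1,r3:Add3
  c5: CDB Mul1=21; stall  regs: r0:6,r1:Add2,r2:Add1,r3:Add3
  c6: CDB Add2=6; issue ADD r0<-Add2  regs: r0:Add2,r1:6,r2:Add1,r3:Add3
  c7: stall  regs: r0:Add2,r1:6,r2:Add1,r3:Add3
  c8: CDB Add1=18; issue ADD r3<-Add1  regs: r0:Add2,r1:6,r2:18,r3:Add1

STATUS = TAG Add2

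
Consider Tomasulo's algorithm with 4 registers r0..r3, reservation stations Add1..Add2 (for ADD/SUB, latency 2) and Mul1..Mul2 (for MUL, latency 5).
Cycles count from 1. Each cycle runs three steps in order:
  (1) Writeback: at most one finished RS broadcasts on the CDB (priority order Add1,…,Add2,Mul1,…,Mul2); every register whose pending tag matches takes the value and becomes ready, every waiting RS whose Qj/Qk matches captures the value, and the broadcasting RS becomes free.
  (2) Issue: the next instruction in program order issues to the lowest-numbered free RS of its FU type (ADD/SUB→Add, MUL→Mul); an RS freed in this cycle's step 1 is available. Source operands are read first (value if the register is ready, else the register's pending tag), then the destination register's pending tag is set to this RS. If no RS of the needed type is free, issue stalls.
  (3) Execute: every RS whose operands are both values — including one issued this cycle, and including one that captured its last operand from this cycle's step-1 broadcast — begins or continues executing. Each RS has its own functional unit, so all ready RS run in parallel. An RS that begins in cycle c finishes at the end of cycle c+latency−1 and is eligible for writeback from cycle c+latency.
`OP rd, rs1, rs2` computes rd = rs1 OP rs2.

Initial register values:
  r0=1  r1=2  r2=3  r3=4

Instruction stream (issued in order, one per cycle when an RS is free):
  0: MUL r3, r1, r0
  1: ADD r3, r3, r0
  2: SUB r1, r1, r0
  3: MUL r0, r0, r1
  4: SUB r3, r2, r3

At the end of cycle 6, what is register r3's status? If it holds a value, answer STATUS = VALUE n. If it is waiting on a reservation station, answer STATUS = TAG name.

STATUS = TAG Add2

cycle 1: issue MUL r3<-Mul1 // r0:1,r1:2,r2:3,r3:Mul1
cycle 2: issue ADD r3<-Add1 // r0:1,r1:2,r2:3,r3:Add1
cycle 3: issue SUB r1<-Add2 // r0:1,r1:Add2,r2:3,r3:Add1
cycle 4: issue MUL r0<-Mul2 // r0:Mul2,r1:Add2,r2:3,r3:Add1
cycle 5: CDB Add2=1; issue SUB r3<-Add2 // r0:Mul2,r1:1,r2:3,r3:Add2
cycle 6: CDB Mul1=2 // r0:Mul2,r1:1,r2:3,r3:Add2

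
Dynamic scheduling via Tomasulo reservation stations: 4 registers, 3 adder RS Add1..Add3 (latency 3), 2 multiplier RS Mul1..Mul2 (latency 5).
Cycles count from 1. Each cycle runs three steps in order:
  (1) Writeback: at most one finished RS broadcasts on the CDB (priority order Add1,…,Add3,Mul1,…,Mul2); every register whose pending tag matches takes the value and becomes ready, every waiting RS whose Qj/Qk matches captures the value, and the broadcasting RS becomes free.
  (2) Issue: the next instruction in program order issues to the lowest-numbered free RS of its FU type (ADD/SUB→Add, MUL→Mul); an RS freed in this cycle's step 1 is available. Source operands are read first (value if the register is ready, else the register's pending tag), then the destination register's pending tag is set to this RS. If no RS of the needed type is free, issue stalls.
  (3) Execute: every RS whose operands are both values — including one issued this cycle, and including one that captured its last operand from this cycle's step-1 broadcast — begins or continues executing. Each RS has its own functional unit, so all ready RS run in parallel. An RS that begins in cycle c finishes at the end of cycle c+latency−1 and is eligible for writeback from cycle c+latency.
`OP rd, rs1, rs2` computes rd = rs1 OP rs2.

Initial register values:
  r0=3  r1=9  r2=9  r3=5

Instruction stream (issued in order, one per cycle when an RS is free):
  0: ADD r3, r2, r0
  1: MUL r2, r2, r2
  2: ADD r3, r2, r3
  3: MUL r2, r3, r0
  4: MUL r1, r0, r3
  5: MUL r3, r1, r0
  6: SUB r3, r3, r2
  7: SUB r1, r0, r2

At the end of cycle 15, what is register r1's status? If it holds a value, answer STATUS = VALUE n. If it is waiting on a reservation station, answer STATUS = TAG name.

  c1: issue ADD r3<-Add1  regs: r0:3,r1:9,r2:9,r3:Add1
  c2: issue MUL r2<-Mul1  regs: r0:3,r1:9,r2:Mul1,r3:Add1
  c3: issue ADD r3<-Add2  regs: r0:3,r1:9,r2:Mul1,r3:Add2
  c4: CDB Add1=12; issue MUL r2<-Mul2  regs: r0:3,r1:9,r2:Mul2,r3:Add2
  c5: stall  regs: r0:3,r1:9,r2:Mul2,r3:Add2
  c6: stall  regs: r0:3,r1:9,r2:Mul2,r3:Add2
  c7: CDB Mul1=81; issue MUL r1<-Mul1  regs: r0:3,r1:Mul1,r2:Mul2,r3:Add2
  c8: stall  regs: r0:3,r1:Mul1,r2:Mul2,r3:Add2
  c9: stall  regs: r0:3,r1:Mul1,r2:Mul2,r3:Add2
  c10: CDB Add2=93; stall  regs: r0:3,r1:Mul1,r2:Mul2,r3:93
  c11: stall  regs: r0:3,r1:Mul1,r2:Mul2,r3:93
  c12: stall  regs: r0:3,r1:Mul1,r2:Mul2,r3:93
  c13: stall  regs: r0:3,r1:Mul1,r2:Mul2,r3:93
  c14: stall  regs: r0:3,r1:Mul1,r2:Mul2,r3:93
  c15: CDB Mul1=279; issue MUL r3<-Mul1  regs: r0:3,r1:279,r2:Mul2,r3:Mul1

STATUS = VALUE 279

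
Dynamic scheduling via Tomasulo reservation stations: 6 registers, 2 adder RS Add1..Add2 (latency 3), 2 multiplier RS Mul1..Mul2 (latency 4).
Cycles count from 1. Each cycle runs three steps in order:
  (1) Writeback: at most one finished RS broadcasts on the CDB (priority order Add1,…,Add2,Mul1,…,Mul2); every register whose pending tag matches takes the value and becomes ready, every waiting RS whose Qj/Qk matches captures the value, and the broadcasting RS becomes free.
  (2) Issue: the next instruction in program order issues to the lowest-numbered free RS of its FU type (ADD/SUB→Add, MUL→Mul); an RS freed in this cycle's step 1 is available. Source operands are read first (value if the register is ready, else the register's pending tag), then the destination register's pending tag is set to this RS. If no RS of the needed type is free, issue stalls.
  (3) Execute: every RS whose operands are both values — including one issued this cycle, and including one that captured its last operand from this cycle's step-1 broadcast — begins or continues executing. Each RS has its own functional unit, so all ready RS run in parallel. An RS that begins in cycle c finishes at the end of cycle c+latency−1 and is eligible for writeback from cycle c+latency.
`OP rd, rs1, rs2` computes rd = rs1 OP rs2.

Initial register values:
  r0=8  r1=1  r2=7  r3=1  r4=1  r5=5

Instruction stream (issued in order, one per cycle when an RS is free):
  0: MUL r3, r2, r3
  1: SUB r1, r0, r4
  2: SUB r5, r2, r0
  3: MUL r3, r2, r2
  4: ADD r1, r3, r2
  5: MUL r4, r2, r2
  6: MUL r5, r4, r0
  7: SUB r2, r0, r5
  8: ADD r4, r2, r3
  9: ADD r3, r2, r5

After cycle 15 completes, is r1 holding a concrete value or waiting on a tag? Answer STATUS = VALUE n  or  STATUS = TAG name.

  c1: issue MUL r3<-Mul1  regs: r0:8,r1:1,r2:7,r3:Mul1,r4:1,r5:5
  c2: issue SUB r1<-Add1  regs: r0:8,r1:Add1,r2:7,r3:Mul1,r4:1,r5:5
  c3: issue SUB r5<-Add2  regs: r0:8,r1:Add1,r2:7,r3:Mul1,r4:1,r5:Add2
  c4: issue MUL r3<-Mul2  regs: r0:8,r1:Add1,r2:7,r3:Mul2,r4:1,r5:Add2
  c5: CDB Add1=7; issue ADD r1<-Add1  regs: r0:8,r1:Add1,r2:7,r3:Mul2,r4:1,r5:Add2
  c6: CDB Add2=-1; stall  regs: r0:8,r1:Add1,r2:7,r3:Mul2,r4:1,r5:-1
  c7: CDB Mul1=7; issue MUL r4<-Mul1  regs: r0:8,r1:Add1,r2:7,r3:Mul2,r4:Mul1,r5:-1
  c8: CDB Mul2=49; issue MUL r5<-Mul2  regs: r0:8,r1:Add1,r2:7,r3:49,r4:Mul1,r5:Mul2
  c9: issue SUB r2<-Add2  regs: r0:8,r1:Add1,r2:Add2,r3:49,r4:Mul1,r5:Mul2
  c10: stall  regs: r0:8,r1:Add1,r2:Add2,r3:49,r4:Mul1,r5:Mul2
  c11: CDB Add1=56; issue ADD r4<-Add1  regs: r0:8,r1:56,r2:Add2,r3:49,r4:Add1,r5:Mul2
  c12: CDB Mul1=49; stall  regs: r0:8,r1:56,r2:Add2,r3:49,r4:Add1,r5:Mul2
  c13: stall  regs: r0:8,r1:56,r2:Add2,r3:49,r4:Add1,r5:Mul2
  c14: stall  regs: r0:8,r1:56,r2:Add2,r3:49,r4:Add1,r5:Mul2
  c15: stall  regs: r0:8,r1:56,r2:Add2,r3:49,r4:Add1,r5:Mul2

STATUS = VALUE 56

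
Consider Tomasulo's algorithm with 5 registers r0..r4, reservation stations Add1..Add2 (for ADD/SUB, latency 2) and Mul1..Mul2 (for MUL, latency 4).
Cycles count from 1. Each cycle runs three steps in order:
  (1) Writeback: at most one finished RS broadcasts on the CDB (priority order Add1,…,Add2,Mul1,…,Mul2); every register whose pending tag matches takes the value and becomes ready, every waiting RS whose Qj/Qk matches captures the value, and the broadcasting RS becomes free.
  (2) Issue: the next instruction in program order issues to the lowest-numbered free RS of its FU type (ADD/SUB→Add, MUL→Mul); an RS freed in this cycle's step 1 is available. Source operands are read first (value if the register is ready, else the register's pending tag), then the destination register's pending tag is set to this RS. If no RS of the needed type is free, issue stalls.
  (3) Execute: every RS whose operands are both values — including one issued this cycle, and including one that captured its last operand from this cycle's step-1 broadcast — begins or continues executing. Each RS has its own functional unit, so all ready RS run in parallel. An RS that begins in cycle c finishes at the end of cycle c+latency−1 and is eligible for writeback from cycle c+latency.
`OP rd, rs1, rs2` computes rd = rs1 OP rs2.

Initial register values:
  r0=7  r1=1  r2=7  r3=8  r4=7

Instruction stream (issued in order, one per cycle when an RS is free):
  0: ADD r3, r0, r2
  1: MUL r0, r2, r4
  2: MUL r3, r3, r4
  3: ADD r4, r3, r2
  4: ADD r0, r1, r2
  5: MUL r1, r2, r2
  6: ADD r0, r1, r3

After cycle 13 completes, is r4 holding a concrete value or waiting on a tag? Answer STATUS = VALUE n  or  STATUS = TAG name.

cycle 1: issue ADD r3<-Add1 // r0:7,r1:1,r2:7,r3:Add1,r4:7
cycle 2: issue MUL r0<-Mul1 // r0:Mul1,r1:1,r2:7,r3:Add1,r4:7
cycle 3: CDB Add1=14; issue MUL r3<-Mul2 // r0:Mul1,r1:1,r2:7,r3:Mul2,r4:7
cycle 4: issue ADD r4<-Add1 // r0:Mul1,r1:1,r2:7,r3:Mul2,r4:Add1
cycle 5: issue ADD r0<-Add2 // r0:Add2,r1:1,r2:7,r3:Mul2,r4:Add1
cycle 6: CDB Mul1=49; issue MUL r1<-Mul1 // r0:Add2,r1:Mul1,r2:7,r3:Mul2,r4:Add1
cycle 7: CDB Add2=8; issue ADD r0<-Add2 // r0:Add2,r1:Mul1,r2:7,r3:Mul2,r4:Add1
cycle 8: CDB Mul2=98 // r0:Add2,r1:Mul1,r2:7,r3:98,r4:Add1
cycle 9: - // r0:Add2,r1:Mul1,r2:7,r3:98,r4:Add1
cycle 10: CDB Add1=105 // r0:Add2,r1:Mul1,r2:7,r3:98,r4:105
cycle 11: CDB Mul1=49 // r0:Add2,r1:49,r2:7,r3:98,r4:105
cycle 12: - // r0:Add2,r1:49,r2:7,r3:98,r4:105
cycle 13: CDB Add2=147 // r0:147,r1:49,r2:7,r3:98,r4:105

STATUS = VALUE 105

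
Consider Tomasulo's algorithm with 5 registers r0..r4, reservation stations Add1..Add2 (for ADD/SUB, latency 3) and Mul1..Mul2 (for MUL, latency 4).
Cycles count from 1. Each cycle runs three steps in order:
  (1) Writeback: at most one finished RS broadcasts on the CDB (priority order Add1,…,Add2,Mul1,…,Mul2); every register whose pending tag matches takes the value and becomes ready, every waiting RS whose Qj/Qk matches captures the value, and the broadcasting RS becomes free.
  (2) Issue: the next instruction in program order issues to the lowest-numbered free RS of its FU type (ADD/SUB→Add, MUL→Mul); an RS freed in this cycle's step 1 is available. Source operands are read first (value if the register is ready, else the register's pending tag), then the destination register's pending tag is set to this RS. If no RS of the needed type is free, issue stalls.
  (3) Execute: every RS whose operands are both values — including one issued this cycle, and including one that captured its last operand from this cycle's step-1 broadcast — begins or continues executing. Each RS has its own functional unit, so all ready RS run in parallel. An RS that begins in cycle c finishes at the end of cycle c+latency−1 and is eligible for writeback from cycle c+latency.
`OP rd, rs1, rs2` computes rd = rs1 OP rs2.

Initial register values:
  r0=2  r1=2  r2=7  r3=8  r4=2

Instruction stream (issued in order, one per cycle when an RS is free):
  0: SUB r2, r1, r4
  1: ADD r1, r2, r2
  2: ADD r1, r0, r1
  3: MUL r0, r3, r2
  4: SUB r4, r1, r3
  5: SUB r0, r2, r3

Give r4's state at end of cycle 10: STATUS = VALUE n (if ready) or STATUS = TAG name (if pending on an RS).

STATUS = TAG Add2

cycle 1: issue SUB r2<-Add1 // r0:2,r1:2,r2:Add1,r3:8,r4:2
cycle 2: issue ADD r1<-Add2 // r0:2,r1:Add2,r2:Add1,r3:8,r4:2
cycle 3: stall // r0:2,r1:Add2,r2:Add1,r3:8,r4:2
cycle 4: CDB Add1=0; issue ADD r1<-Add1 // r0:2,r1:Add1,r2:0,r3:8,r4:2
cycle 5: issue MUL r0<-Mul1 // r0:Mul1,r1:Add1,r2:0,r3:8,r4:2
cycle 6: stall // r0:Mul1,r1:Add1,r2:0,r3:8,r4:2
cycle 7: CDB Add2=0; issue SUB r4<-Add2 // r0:Mul1,r1:Add1,r2:0,r3:8,r4:Add2
cycle 8: stall // r0:Mul1,r1:Add1,r2:0,r3:8,r4:Add2
cycle 9: CDB Mul1=0; stall // r0:0,r1:Add1,r2:0,r3:8,r4:Add2
cycle 10: CDB Add1=2; issue SUB r0<-Add1 // r0:Add1,r1:2,r2:0,r3:8,r4:Add2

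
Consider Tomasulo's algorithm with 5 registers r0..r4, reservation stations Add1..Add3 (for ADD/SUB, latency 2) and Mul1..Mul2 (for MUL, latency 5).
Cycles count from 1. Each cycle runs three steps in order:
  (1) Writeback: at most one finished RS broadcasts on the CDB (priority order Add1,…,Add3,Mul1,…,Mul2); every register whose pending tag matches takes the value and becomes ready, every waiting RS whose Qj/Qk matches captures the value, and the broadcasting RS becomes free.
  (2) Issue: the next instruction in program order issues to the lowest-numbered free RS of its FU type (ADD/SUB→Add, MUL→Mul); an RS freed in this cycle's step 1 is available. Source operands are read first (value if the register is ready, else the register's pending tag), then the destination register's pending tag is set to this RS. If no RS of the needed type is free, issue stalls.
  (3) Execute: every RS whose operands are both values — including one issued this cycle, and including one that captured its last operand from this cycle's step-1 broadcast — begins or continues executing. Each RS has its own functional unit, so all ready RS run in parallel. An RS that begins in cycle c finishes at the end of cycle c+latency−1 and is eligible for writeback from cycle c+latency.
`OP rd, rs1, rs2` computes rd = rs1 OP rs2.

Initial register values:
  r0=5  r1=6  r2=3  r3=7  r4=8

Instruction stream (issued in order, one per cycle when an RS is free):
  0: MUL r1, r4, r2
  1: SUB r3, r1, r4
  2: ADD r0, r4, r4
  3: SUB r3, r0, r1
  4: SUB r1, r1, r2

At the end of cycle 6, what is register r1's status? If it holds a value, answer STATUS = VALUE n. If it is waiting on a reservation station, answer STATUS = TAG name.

STATUS = TAG Add2

c1: issue MUL r1<-Mul1 | r0:5,r1:Mul1,r2:3,r3:7,r4:8
c2: issue SUB r3<-Add1 | r0:5,r1:Mul1,r2:3,r3:Add1,r4:8
c3: issue ADD r0<-Add2 | r0:Add2,r1:Mul1,r2:3,r3:Add1,r4:8
c4: issue SUB r3<-Add3 | r0:Add2,r1:Mul1,r2:3,r3:Add3,r4:8
c5: CDB Add2=16; issue SUB r1<-Add2 | r0:16,r1:Add2,r2:3,r3:Add3,r4:8
c6: CDB Mul1=24 | r0:16,r1:Add2,r2:3,r3:Add3,r4:8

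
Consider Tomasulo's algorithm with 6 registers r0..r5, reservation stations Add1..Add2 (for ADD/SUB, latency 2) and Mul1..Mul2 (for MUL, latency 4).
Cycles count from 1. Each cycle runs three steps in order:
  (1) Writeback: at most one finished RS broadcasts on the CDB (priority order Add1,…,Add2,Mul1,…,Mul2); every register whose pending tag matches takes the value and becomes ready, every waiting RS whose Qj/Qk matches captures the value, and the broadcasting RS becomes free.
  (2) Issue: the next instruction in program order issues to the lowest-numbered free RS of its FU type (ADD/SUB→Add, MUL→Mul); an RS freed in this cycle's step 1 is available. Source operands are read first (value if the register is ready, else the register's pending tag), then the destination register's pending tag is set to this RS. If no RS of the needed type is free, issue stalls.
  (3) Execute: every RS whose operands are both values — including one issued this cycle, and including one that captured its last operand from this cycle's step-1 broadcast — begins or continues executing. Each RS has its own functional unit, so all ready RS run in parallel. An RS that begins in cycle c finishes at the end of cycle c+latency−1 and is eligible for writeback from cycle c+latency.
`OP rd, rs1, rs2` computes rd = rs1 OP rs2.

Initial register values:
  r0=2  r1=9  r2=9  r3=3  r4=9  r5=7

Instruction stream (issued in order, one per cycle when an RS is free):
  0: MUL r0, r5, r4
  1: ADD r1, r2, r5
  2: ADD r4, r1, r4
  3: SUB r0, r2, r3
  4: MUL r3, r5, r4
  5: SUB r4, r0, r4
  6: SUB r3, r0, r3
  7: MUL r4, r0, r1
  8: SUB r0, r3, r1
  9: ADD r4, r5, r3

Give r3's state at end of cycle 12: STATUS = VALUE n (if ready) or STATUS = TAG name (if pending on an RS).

STATUS = TAG Add2

cycle 1: issue MUL r0<-Mul1 // r0:Mul1,r1:9,r2:9,r3:3,r4:9,r5:7
cycle 2: issue ADD r1<-Add1 // r0:Mul1,r1:Add1,r2:9,r3:3,r4:9,r5:7
cycle 3: issue ADD r4<-Add2 // r0:Mul1,r1:Add1,r2:9,r3:3,r4:Add2,r5:7
cycle 4: CDB Add1=16; issue SUB r0<-Add1 // r0:Add1,r1:16,r2:9,r3:3,r4:Add2,r5:7
cycle 5: CDB Mul1=63; issue MUL r3<-Mul1 // r0:Add1,r1:16,r2:9,r3:Mul1,r4:Add2,r5:7
cycle 6: CDB Add1=6; issue SUB r4<-Add1 // r0:6,r1:16,r2:9,r3:Mul1,r4:Add1,r5:7
cycle 7: CDB Add2=25; issue SUB r3<-Add2 // r0:6,r1:16,r2:9,r3:Add2,r4:Add1,r5:7
cycle 8: issue MUL r4<-Mul2 // r0:6,r1:16,r2:9,r3:Add2,r4:Mul2,r5:7
cycle 9: CDB Add1=-19; issue SUB r0<-Add1 // r0:Add1,r1:16,r2:9,r3:Add2,r4:Mul2,r5:7
cycle 10: stall // r0:Add1,r1:16,r2:9,r3:Add2,r4:Mul2,r5:7
cycle 11: CDB Mul1=175; stall // r0:Add1,r1:16,r2:9,r3:Add2,r4:Mul2,r5:7
cycle 12: CDB Mul2=96; stall // r0:Add1,r1:16,r2:9,r3:Add2,r4:96,r5:7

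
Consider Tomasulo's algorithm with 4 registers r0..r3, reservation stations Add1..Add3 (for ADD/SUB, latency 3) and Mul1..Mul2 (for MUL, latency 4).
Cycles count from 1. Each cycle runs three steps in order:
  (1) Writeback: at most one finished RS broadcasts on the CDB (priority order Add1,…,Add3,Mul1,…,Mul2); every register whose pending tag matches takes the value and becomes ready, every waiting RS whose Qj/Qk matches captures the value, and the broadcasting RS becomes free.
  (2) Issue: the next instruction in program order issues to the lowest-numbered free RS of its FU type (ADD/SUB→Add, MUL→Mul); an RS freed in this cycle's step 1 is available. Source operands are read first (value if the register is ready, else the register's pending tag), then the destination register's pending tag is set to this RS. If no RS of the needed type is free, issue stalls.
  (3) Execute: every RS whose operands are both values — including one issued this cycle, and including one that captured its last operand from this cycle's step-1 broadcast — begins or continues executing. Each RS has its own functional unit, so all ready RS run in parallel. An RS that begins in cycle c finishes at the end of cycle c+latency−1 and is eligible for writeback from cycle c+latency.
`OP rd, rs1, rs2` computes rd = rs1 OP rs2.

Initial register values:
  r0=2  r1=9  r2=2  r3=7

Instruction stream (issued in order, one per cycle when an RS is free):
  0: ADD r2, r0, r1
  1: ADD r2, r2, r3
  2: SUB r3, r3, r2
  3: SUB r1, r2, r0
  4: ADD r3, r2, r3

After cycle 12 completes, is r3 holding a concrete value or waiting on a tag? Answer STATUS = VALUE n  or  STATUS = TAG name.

  c1: issue ADD r2<-Add1  regs: r0:2,r1:9,r2:Add1,r3:7
  c2: issue ADD r2<-Add2  regs: r0:2,r1:9,r2:Add2,r3:7
  c3: issue SUB r3<-Add3  regs: r0:2,r1:9,r2:Add2,r3:Add3
  c4: CDB Add1=11; issue SUB r1<-Add1  regs: r0:2,r1:Add1,r2:Add2,r3:Add3
  c5: stall  regs: r0:2,r1:Add1,r2:Add2,r3:Add3
  c6: stall  regs: r0:2,r1:Add1,r2:Add2,r3:Add3
  c7: CDB Add2=18; issue ADD r3<-Add2  regs: r0:2,r1:Add1,r2:18,r3:Add2
  c8: -  regs: r0:2,r1:Add1,r2:18,r3:Add2
  c9: -  regs: r0:2,r1:Add1,r2:18,r3:Add2
  c10: CDB Add1=16  regs: r0:2,r1:16,r2:18,r3:Add2
  c11: CDB Add3=-11  regs: r0:2,r1:16,r2:18,r3:Add2
  c12: -  regs: r0:2,r1:16,r2:18,r3:Add2

STATUS = TAG Add2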